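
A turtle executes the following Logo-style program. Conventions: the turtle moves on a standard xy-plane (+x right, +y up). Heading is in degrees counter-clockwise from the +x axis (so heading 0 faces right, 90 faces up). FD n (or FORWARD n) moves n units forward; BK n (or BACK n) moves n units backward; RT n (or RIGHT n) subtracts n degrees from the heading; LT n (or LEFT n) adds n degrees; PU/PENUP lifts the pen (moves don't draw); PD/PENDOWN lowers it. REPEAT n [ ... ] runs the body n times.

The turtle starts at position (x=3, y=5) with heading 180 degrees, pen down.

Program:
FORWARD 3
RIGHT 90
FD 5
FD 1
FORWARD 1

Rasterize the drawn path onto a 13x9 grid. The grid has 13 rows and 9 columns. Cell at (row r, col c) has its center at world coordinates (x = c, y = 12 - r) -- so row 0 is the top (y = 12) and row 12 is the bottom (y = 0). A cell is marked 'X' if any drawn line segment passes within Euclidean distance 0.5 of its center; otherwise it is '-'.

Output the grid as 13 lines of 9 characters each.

Segment 0: (3,5) -> (0,5)
Segment 1: (0,5) -> (0,10)
Segment 2: (0,10) -> (0,11)
Segment 3: (0,11) -> (0,12)

Answer: X--------
X--------
X--------
X--------
X--------
X--------
X--------
XXXX-----
---------
---------
---------
---------
---------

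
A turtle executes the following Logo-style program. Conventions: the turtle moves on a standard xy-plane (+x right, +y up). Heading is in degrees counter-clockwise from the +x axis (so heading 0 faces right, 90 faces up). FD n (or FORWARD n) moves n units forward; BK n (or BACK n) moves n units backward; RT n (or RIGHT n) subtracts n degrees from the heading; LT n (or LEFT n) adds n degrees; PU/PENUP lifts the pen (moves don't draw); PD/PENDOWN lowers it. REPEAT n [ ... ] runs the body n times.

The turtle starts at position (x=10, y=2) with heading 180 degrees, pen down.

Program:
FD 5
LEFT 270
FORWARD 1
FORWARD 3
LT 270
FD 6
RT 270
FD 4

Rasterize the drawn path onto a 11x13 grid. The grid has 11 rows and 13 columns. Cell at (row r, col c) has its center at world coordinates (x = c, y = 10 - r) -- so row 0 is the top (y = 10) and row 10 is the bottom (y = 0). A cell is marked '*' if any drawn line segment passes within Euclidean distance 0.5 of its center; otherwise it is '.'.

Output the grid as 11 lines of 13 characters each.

Answer: ...........*.
...........*.
...........*.
...........*.
.....*******.
.....*.......
.....*.......
.....*.......
.....******..
.............
.............

Derivation:
Segment 0: (10,2) -> (5,2)
Segment 1: (5,2) -> (5,3)
Segment 2: (5,3) -> (5,6)
Segment 3: (5,6) -> (11,6)
Segment 4: (11,6) -> (11,10)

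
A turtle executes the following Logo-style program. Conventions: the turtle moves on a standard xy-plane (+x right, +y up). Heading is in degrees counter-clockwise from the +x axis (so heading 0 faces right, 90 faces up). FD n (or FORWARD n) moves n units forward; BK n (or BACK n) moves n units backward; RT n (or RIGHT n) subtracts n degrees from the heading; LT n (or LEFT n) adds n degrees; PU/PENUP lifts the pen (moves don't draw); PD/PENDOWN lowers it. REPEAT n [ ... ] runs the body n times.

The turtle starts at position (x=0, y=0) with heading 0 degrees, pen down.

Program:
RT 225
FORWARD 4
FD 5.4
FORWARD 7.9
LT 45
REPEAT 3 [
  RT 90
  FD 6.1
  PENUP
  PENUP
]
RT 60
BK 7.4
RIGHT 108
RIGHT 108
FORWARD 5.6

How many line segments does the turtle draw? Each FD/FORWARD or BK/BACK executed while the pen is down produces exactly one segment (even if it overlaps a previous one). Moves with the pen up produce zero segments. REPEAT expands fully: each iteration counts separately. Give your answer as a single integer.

Executing turtle program step by step:
Start: pos=(0,0), heading=0, pen down
RT 225: heading 0 -> 135
FD 4: (0,0) -> (-2.828,2.828) [heading=135, draw]
FD 5.4: (-2.828,2.828) -> (-6.647,6.647) [heading=135, draw]
FD 7.9: (-6.647,6.647) -> (-12.233,12.233) [heading=135, draw]
LT 45: heading 135 -> 180
REPEAT 3 [
  -- iteration 1/3 --
  RT 90: heading 180 -> 90
  FD 6.1: (-12.233,12.233) -> (-12.233,18.333) [heading=90, draw]
  PU: pen up
  PU: pen up
  -- iteration 2/3 --
  RT 90: heading 90 -> 0
  FD 6.1: (-12.233,18.333) -> (-6.133,18.333) [heading=0, move]
  PU: pen up
  PU: pen up
  -- iteration 3/3 --
  RT 90: heading 0 -> 270
  FD 6.1: (-6.133,18.333) -> (-6.133,12.233) [heading=270, move]
  PU: pen up
  PU: pen up
]
RT 60: heading 270 -> 210
BK 7.4: (-6.133,12.233) -> (0.276,15.933) [heading=210, move]
RT 108: heading 210 -> 102
RT 108: heading 102 -> 354
FD 5.6: (0.276,15.933) -> (5.845,15.348) [heading=354, move]
Final: pos=(5.845,15.348), heading=354, 4 segment(s) drawn
Segments drawn: 4

Answer: 4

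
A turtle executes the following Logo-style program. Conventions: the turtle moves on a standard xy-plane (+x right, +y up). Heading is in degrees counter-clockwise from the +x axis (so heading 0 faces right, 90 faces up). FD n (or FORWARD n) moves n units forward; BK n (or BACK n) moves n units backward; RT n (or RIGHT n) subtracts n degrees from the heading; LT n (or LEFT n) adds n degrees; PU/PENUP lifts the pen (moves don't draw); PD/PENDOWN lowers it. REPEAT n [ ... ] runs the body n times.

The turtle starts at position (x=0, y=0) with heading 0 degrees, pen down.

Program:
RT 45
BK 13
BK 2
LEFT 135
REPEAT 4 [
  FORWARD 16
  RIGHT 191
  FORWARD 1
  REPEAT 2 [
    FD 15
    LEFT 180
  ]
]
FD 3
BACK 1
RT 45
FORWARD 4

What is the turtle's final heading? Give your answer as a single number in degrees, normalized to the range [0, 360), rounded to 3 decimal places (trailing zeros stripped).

Executing turtle program step by step:
Start: pos=(0,0), heading=0, pen down
RT 45: heading 0 -> 315
BK 13: (0,0) -> (-9.192,9.192) [heading=315, draw]
BK 2: (-9.192,9.192) -> (-10.607,10.607) [heading=315, draw]
LT 135: heading 315 -> 90
REPEAT 4 [
  -- iteration 1/4 --
  FD 16: (-10.607,10.607) -> (-10.607,26.607) [heading=90, draw]
  RT 191: heading 90 -> 259
  FD 1: (-10.607,26.607) -> (-10.797,25.625) [heading=259, draw]
  REPEAT 2 [
    -- iteration 1/2 --
    FD 15: (-10.797,25.625) -> (-13.66,10.901) [heading=259, draw]
    LT 180: heading 259 -> 79
    -- iteration 2/2 --
    FD 15: (-13.66,10.901) -> (-10.797,25.625) [heading=79, draw]
    LT 180: heading 79 -> 259
  ]
  -- iteration 2/4 --
  FD 16: (-10.797,25.625) -> (-13.85,9.919) [heading=259, draw]
  RT 191: heading 259 -> 68
  FD 1: (-13.85,9.919) -> (-13.476,10.846) [heading=68, draw]
  REPEAT 2 [
    -- iteration 1/2 --
    FD 15: (-13.476,10.846) -> (-7.857,24.754) [heading=68, draw]
    LT 180: heading 68 -> 248
    -- iteration 2/2 --
    FD 15: (-7.857,24.754) -> (-13.476,10.846) [heading=248, draw]
    LT 180: heading 248 -> 68
  ]
  -- iteration 3/4 --
  FD 16: (-13.476,10.846) -> (-7.482,25.681) [heading=68, draw]
  RT 191: heading 68 -> 237
  FD 1: (-7.482,25.681) -> (-8.027,24.842) [heading=237, draw]
  REPEAT 2 [
    -- iteration 1/2 --
    FD 15: (-8.027,24.842) -> (-16.196,12.262) [heading=237, draw]
    LT 180: heading 237 -> 57
    -- iteration 2/2 --
    FD 15: (-16.196,12.262) -> (-8.027,24.842) [heading=57, draw]
    LT 180: heading 57 -> 237
  ]
  -- iteration 4/4 --
  FD 16: (-8.027,24.842) -> (-16.741,11.424) [heading=237, draw]
  RT 191: heading 237 -> 46
  FD 1: (-16.741,11.424) -> (-16.046,12.143) [heading=46, draw]
  REPEAT 2 [
    -- iteration 1/2 --
    FD 15: (-16.046,12.143) -> (-5.626,22.933) [heading=46, draw]
    LT 180: heading 46 -> 226
    -- iteration 2/2 --
    FD 15: (-5.626,22.933) -> (-16.046,12.143) [heading=226, draw]
    LT 180: heading 226 -> 46
  ]
]
FD 3: (-16.046,12.143) -> (-13.962,14.301) [heading=46, draw]
BK 1: (-13.962,14.301) -> (-14.657,13.582) [heading=46, draw]
RT 45: heading 46 -> 1
FD 4: (-14.657,13.582) -> (-10.658,13.651) [heading=1, draw]
Final: pos=(-10.658,13.651), heading=1, 21 segment(s) drawn

Answer: 1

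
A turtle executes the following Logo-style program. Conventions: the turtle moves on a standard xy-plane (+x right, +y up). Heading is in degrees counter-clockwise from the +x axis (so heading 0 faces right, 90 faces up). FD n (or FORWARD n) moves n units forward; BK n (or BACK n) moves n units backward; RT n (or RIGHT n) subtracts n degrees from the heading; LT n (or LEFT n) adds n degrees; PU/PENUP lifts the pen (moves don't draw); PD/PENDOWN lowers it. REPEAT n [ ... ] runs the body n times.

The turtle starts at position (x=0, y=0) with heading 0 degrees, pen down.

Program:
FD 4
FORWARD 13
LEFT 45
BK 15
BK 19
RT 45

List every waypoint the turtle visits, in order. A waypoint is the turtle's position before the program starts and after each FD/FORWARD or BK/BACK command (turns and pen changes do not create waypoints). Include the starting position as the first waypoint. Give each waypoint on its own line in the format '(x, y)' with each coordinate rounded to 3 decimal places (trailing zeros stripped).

Answer: (0, 0)
(4, 0)
(17, 0)
(6.393, -10.607)
(-7.042, -24.042)

Derivation:
Executing turtle program step by step:
Start: pos=(0,0), heading=0, pen down
FD 4: (0,0) -> (4,0) [heading=0, draw]
FD 13: (4,0) -> (17,0) [heading=0, draw]
LT 45: heading 0 -> 45
BK 15: (17,0) -> (6.393,-10.607) [heading=45, draw]
BK 19: (6.393,-10.607) -> (-7.042,-24.042) [heading=45, draw]
RT 45: heading 45 -> 0
Final: pos=(-7.042,-24.042), heading=0, 4 segment(s) drawn
Waypoints (5 total):
(0, 0)
(4, 0)
(17, 0)
(6.393, -10.607)
(-7.042, -24.042)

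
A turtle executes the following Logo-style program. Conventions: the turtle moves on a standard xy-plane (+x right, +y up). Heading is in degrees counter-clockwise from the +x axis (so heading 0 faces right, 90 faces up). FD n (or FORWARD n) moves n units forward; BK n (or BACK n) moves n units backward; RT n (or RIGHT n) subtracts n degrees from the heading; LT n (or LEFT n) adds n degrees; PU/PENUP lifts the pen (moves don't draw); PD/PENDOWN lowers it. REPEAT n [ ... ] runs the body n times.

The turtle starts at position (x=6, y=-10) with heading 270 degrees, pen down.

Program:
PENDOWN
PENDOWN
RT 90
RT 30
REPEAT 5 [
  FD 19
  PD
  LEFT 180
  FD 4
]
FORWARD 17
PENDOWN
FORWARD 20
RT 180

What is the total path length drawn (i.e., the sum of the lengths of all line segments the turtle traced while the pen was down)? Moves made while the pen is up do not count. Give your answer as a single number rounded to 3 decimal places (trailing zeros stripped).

Answer: 152

Derivation:
Executing turtle program step by step:
Start: pos=(6,-10), heading=270, pen down
PD: pen down
PD: pen down
RT 90: heading 270 -> 180
RT 30: heading 180 -> 150
REPEAT 5 [
  -- iteration 1/5 --
  FD 19: (6,-10) -> (-10.454,-0.5) [heading=150, draw]
  PD: pen down
  LT 180: heading 150 -> 330
  FD 4: (-10.454,-0.5) -> (-6.99,-2.5) [heading=330, draw]
  -- iteration 2/5 --
  FD 19: (-6.99,-2.5) -> (9.464,-12) [heading=330, draw]
  PD: pen down
  LT 180: heading 330 -> 150
  FD 4: (9.464,-12) -> (6,-10) [heading=150, draw]
  -- iteration 3/5 --
  FD 19: (6,-10) -> (-10.454,-0.5) [heading=150, draw]
  PD: pen down
  LT 180: heading 150 -> 330
  FD 4: (-10.454,-0.5) -> (-6.99,-2.5) [heading=330, draw]
  -- iteration 4/5 --
  FD 19: (-6.99,-2.5) -> (9.464,-12) [heading=330, draw]
  PD: pen down
  LT 180: heading 330 -> 150
  FD 4: (9.464,-12) -> (6,-10) [heading=150, draw]
  -- iteration 5/5 --
  FD 19: (6,-10) -> (-10.454,-0.5) [heading=150, draw]
  PD: pen down
  LT 180: heading 150 -> 330
  FD 4: (-10.454,-0.5) -> (-6.99,-2.5) [heading=330, draw]
]
FD 17: (-6.99,-2.5) -> (7.732,-11) [heading=330, draw]
PD: pen down
FD 20: (7.732,-11) -> (25.053,-21) [heading=330, draw]
RT 180: heading 330 -> 150
Final: pos=(25.053,-21), heading=150, 12 segment(s) drawn

Segment lengths:
  seg 1: (6,-10) -> (-10.454,-0.5), length = 19
  seg 2: (-10.454,-0.5) -> (-6.99,-2.5), length = 4
  seg 3: (-6.99,-2.5) -> (9.464,-12), length = 19
  seg 4: (9.464,-12) -> (6,-10), length = 4
  seg 5: (6,-10) -> (-10.454,-0.5), length = 19
  seg 6: (-10.454,-0.5) -> (-6.99,-2.5), length = 4
  seg 7: (-6.99,-2.5) -> (9.464,-12), length = 19
  seg 8: (9.464,-12) -> (6,-10), length = 4
  seg 9: (6,-10) -> (-10.454,-0.5), length = 19
  seg 10: (-10.454,-0.5) -> (-6.99,-2.5), length = 4
  seg 11: (-6.99,-2.5) -> (7.732,-11), length = 17
  seg 12: (7.732,-11) -> (25.053,-21), length = 20
Total = 152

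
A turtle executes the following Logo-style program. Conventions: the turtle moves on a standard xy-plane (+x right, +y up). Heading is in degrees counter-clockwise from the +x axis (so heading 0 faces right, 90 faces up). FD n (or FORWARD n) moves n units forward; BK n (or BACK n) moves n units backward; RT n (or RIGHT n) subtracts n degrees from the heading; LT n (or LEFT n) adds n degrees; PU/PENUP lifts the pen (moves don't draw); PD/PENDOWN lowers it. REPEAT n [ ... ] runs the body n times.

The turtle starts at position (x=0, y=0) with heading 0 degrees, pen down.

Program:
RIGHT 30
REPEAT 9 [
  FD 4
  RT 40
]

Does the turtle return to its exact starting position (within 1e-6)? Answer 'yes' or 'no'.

Executing turtle program step by step:
Start: pos=(0,0), heading=0, pen down
RT 30: heading 0 -> 330
REPEAT 9 [
  -- iteration 1/9 --
  FD 4: (0,0) -> (3.464,-2) [heading=330, draw]
  RT 40: heading 330 -> 290
  -- iteration 2/9 --
  FD 4: (3.464,-2) -> (4.832,-5.759) [heading=290, draw]
  RT 40: heading 290 -> 250
  -- iteration 3/9 --
  FD 4: (4.832,-5.759) -> (3.464,-9.518) [heading=250, draw]
  RT 40: heading 250 -> 210
  -- iteration 4/9 --
  FD 4: (3.464,-9.518) -> (0,-11.518) [heading=210, draw]
  RT 40: heading 210 -> 170
  -- iteration 5/9 --
  FD 4: (0,-11.518) -> (-3.939,-10.823) [heading=170, draw]
  RT 40: heading 170 -> 130
  -- iteration 6/9 --
  FD 4: (-3.939,-10.823) -> (-6.51,-7.759) [heading=130, draw]
  RT 40: heading 130 -> 90
  -- iteration 7/9 --
  FD 4: (-6.51,-7.759) -> (-6.51,-3.759) [heading=90, draw]
  RT 40: heading 90 -> 50
  -- iteration 8/9 --
  FD 4: (-6.51,-3.759) -> (-3.939,-0.695) [heading=50, draw]
  RT 40: heading 50 -> 10
  -- iteration 9/9 --
  FD 4: (-3.939,-0.695) -> (0,0) [heading=10, draw]
  RT 40: heading 10 -> 330
]
Final: pos=(0,0), heading=330, 9 segment(s) drawn

Start position: (0, 0)
Final position: (0, 0)
Distance = 0; < 1e-6 -> CLOSED

Answer: yes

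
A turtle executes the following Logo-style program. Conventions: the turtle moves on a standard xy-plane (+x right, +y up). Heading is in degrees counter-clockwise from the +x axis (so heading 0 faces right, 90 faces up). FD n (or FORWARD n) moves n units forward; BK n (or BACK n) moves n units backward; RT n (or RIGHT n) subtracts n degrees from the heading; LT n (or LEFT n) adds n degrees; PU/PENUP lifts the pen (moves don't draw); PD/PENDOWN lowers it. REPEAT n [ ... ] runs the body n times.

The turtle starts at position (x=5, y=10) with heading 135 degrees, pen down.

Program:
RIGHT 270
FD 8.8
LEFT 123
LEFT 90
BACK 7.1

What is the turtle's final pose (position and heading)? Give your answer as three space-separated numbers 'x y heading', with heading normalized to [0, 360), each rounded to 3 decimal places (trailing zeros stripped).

Answer: -2.699 -3.167 78

Derivation:
Executing turtle program step by step:
Start: pos=(5,10), heading=135, pen down
RT 270: heading 135 -> 225
FD 8.8: (5,10) -> (-1.223,3.777) [heading=225, draw]
LT 123: heading 225 -> 348
LT 90: heading 348 -> 78
BK 7.1: (-1.223,3.777) -> (-2.699,-3.167) [heading=78, draw]
Final: pos=(-2.699,-3.167), heading=78, 2 segment(s) drawn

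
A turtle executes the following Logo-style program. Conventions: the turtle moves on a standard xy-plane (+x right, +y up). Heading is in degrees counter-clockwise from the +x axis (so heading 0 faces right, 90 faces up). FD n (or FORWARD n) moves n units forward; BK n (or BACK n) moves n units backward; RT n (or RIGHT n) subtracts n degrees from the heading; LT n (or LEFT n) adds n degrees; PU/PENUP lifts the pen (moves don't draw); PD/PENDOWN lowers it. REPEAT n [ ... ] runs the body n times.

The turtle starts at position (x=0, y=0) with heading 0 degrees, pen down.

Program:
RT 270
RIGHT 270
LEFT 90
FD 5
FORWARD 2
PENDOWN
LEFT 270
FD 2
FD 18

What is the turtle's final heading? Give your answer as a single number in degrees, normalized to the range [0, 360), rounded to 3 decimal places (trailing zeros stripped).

Answer: 180

Derivation:
Executing turtle program step by step:
Start: pos=(0,0), heading=0, pen down
RT 270: heading 0 -> 90
RT 270: heading 90 -> 180
LT 90: heading 180 -> 270
FD 5: (0,0) -> (0,-5) [heading=270, draw]
FD 2: (0,-5) -> (0,-7) [heading=270, draw]
PD: pen down
LT 270: heading 270 -> 180
FD 2: (0,-7) -> (-2,-7) [heading=180, draw]
FD 18: (-2,-7) -> (-20,-7) [heading=180, draw]
Final: pos=(-20,-7), heading=180, 4 segment(s) drawn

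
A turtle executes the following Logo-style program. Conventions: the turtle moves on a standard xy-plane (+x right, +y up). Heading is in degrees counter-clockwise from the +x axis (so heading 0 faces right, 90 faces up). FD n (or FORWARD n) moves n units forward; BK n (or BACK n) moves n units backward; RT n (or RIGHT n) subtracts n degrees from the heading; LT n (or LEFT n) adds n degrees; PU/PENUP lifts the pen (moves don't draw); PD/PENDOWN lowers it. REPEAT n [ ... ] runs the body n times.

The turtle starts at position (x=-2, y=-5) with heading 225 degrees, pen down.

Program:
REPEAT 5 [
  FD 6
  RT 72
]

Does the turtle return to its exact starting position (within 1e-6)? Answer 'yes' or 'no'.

Executing turtle program step by step:
Start: pos=(-2,-5), heading=225, pen down
REPEAT 5 [
  -- iteration 1/5 --
  FD 6: (-2,-5) -> (-6.243,-9.243) [heading=225, draw]
  RT 72: heading 225 -> 153
  -- iteration 2/5 --
  FD 6: (-6.243,-9.243) -> (-11.589,-6.519) [heading=153, draw]
  RT 72: heading 153 -> 81
  -- iteration 3/5 --
  FD 6: (-11.589,-6.519) -> (-10.65,-0.593) [heading=81, draw]
  RT 72: heading 81 -> 9
  -- iteration 4/5 --
  FD 6: (-10.65,-0.593) -> (-4.724,0.346) [heading=9, draw]
  RT 72: heading 9 -> 297
  -- iteration 5/5 --
  FD 6: (-4.724,0.346) -> (-2,-5) [heading=297, draw]
  RT 72: heading 297 -> 225
]
Final: pos=(-2,-5), heading=225, 5 segment(s) drawn

Start position: (-2, -5)
Final position: (-2, -5)
Distance = 0; < 1e-6 -> CLOSED

Answer: yes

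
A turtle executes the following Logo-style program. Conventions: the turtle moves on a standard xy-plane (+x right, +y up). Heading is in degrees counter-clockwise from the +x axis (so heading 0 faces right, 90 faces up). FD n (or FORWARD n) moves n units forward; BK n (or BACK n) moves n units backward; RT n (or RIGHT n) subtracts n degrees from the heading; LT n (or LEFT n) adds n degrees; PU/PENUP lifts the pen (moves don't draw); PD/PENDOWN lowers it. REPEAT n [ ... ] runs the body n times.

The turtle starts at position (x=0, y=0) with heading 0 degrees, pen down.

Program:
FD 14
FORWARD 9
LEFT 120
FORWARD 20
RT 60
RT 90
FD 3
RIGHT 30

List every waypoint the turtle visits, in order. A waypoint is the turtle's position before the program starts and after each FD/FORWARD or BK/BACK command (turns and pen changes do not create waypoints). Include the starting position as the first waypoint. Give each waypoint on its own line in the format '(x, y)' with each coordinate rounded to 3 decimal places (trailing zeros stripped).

Answer: (0, 0)
(14, 0)
(23, 0)
(13, 17.321)
(15.598, 15.821)

Derivation:
Executing turtle program step by step:
Start: pos=(0,0), heading=0, pen down
FD 14: (0,0) -> (14,0) [heading=0, draw]
FD 9: (14,0) -> (23,0) [heading=0, draw]
LT 120: heading 0 -> 120
FD 20: (23,0) -> (13,17.321) [heading=120, draw]
RT 60: heading 120 -> 60
RT 90: heading 60 -> 330
FD 3: (13,17.321) -> (15.598,15.821) [heading=330, draw]
RT 30: heading 330 -> 300
Final: pos=(15.598,15.821), heading=300, 4 segment(s) drawn
Waypoints (5 total):
(0, 0)
(14, 0)
(23, 0)
(13, 17.321)
(15.598, 15.821)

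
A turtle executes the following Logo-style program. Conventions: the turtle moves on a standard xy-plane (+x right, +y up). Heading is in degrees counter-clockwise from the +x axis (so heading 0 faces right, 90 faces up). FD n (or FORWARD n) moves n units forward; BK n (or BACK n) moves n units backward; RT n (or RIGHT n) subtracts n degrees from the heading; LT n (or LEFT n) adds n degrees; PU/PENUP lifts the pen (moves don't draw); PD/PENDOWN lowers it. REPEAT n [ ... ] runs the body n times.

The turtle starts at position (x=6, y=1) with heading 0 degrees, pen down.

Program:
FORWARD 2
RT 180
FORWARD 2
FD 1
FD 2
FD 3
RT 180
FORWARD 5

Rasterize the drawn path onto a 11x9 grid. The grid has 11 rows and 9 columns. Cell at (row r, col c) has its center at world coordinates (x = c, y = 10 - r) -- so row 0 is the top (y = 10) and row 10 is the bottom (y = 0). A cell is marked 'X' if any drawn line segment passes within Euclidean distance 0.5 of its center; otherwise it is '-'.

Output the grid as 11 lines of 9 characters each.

Segment 0: (6,1) -> (8,1)
Segment 1: (8,1) -> (6,1)
Segment 2: (6,1) -> (5,1)
Segment 3: (5,1) -> (3,1)
Segment 4: (3,1) -> (0,1)
Segment 5: (0,1) -> (5,1)

Answer: ---------
---------
---------
---------
---------
---------
---------
---------
---------
XXXXXXXXX
---------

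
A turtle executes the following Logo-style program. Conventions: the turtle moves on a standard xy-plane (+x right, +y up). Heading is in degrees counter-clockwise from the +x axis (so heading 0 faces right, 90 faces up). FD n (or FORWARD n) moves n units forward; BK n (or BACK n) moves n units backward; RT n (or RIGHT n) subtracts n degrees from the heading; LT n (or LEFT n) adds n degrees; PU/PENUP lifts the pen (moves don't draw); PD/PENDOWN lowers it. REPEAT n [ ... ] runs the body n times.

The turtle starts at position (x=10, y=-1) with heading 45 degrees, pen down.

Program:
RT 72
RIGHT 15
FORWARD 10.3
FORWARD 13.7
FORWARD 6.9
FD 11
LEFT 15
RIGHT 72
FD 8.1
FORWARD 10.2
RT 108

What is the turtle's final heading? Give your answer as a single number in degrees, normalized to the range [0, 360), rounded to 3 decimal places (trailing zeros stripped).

Executing turtle program step by step:
Start: pos=(10,-1), heading=45, pen down
RT 72: heading 45 -> 333
RT 15: heading 333 -> 318
FD 10.3: (10,-1) -> (17.654,-7.892) [heading=318, draw]
FD 13.7: (17.654,-7.892) -> (27.835,-17.059) [heading=318, draw]
FD 6.9: (27.835,-17.059) -> (32.963,-21.676) [heading=318, draw]
FD 11: (32.963,-21.676) -> (41.138,-29.037) [heading=318, draw]
LT 15: heading 318 -> 333
RT 72: heading 333 -> 261
FD 8.1: (41.138,-29.037) -> (39.871,-37.037) [heading=261, draw]
FD 10.2: (39.871,-37.037) -> (38.275,-47.111) [heading=261, draw]
RT 108: heading 261 -> 153
Final: pos=(38.275,-47.111), heading=153, 6 segment(s) drawn

Answer: 153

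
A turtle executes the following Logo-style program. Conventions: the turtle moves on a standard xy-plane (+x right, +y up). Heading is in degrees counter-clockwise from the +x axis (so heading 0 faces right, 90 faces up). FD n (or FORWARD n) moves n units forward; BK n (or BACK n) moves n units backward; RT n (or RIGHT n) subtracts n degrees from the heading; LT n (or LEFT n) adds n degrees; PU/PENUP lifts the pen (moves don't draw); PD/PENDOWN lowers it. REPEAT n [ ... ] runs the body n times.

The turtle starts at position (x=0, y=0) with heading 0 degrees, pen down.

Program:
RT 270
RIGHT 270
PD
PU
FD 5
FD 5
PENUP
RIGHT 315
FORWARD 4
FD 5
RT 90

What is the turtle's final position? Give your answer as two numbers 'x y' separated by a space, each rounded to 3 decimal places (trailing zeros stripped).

Answer: -16.364 -6.364

Derivation:
Executing turtle program step by step:
Start: pos=(0,0), heading=0, pen down
RT 270: heading 0 -> 90
RT 270: heading 90 -> 180
PD: pen down
PU: pen up
FD 5: (0,0) -> (-5,0) [heading=180, move]
FD 5: (-5,0) -> (-10,0) [heading=180, move]
PU: pen up
RT 315: heading 180 -> 225
FD 4: (-10,0) -> (-12.828,-2.828) [heading=225, move]
FD 5: (-12.828,-2.828) -> (-16.364,-6.364) [heading=225, move]
RT 90: heading 225 -> 135
Final: pos=(-16.364,-6.364), heading=135, 0 segment(s) drawn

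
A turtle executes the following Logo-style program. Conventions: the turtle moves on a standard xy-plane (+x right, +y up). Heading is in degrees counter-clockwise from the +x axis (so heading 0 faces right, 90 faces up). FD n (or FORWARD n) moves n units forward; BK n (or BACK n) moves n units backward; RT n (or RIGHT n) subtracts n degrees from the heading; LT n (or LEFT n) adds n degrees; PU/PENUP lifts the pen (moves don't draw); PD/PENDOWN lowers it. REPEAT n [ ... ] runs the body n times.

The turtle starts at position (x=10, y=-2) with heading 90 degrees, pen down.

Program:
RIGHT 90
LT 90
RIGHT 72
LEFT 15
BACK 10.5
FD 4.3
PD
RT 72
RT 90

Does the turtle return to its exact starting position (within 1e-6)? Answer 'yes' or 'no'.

Answer: no

Derivation:
Executing turtle program step by step:
Start: pos=(10,-2), heading=90, pen down
RT 90: heading 90 -> 0
LT 90: heading 0 -> 90
RT 72: heading 90 -> 18
LT 15: heading 18 -> 33
BK 10.5: (10,-2) -> (1.194,-7.719) [heading=33, draw]
FD 4.3: (1.194,-7.719) -> (4.8,-5.377) [heading=33, draw]
PD: pen down
RT 72: heading 33 -> 321
RT 90: heading 321 -> 231
Final: pos=(4.8,-5.377), heading=231, 2 segment(s) drawn

Start position: (10, -2)
Final position: (4.8, -5.377)
Distance = 6.2; >= 1e-6 -> NOT closed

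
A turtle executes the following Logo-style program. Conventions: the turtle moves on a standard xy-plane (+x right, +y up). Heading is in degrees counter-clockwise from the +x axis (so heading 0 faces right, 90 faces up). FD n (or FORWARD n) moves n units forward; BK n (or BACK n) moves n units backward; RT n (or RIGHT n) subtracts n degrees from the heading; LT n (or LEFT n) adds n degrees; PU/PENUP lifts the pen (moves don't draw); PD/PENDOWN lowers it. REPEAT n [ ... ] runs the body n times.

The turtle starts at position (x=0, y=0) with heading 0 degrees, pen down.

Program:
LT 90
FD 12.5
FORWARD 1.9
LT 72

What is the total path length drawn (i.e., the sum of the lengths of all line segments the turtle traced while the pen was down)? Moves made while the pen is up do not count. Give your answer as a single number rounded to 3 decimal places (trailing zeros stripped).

Executing turtle program step by step:
Start: pos=(0,0), heading=0, pen down
LT 90: heading 0 -> 90
FD 12.5: (0,0) -> (0,12.5) [heading=90, draw]
FD 1.9: (0,12.5) -> (0,14.4) [heading=90, draw]
LT 72: heading 90 -> 162
Final: pos=(0,14.4), heading=162, 2 segment(s) drawn

Segment lengths:
  seg 1: (0,0) -> (0,12.5), length = 12.5
  seg 2: (0,12.5) -> (0,14.4), length = 1.9
Total = 14.4

Answer: 14.4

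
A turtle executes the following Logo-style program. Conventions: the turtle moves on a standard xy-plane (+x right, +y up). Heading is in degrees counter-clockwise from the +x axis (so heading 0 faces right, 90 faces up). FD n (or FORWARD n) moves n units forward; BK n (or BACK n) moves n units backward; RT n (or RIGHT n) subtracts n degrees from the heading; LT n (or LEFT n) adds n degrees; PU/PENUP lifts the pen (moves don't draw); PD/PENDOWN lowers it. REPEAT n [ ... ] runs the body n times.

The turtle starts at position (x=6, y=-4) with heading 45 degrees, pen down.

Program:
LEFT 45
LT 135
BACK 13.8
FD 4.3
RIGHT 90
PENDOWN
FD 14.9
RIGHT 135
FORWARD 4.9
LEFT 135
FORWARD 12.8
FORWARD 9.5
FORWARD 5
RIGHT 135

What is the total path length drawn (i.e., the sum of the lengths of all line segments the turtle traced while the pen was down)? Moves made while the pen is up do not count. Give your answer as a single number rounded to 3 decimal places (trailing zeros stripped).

Executing turtle program step by step:
Start: pos=(6,-4), heading=45, pen down
LT 45: heading 45 -> 90
LT 135: heading 90 -> 225
BK 13.8: (6,-4) -> (15.758,5.758) [heading=225, draw]
FD 4.3: (15.758,5.758) -> (12.718,2.718) [heading=225, draw]
RT 90: heading 225 -> 135
PD: pen down
FD 14.9: (12.718,2.718) -> (2.182,13.253) [heading=135, draw]
RT 135: heading 135 -> 0
FD 4.9: (2.182,13.253) -> (7.082,13.253) [heading=0, draw]
LT 135: heading 0 -> 135
FD 12.8: (7.082,13.253) -> (-1.969,22.304) [heading=135, draw]
FD 9.5: (-1.969,22.304) -> (-8.687,29.022) [heading=135, draw]
FD 5: (-8.687,29.022) -> (-12.222,32.557) [heading=135, draw]
RT 135: heading 135 -> 0
Final: pos=(-12.222,32.557), heading=0, 7 segment(s) drawn

Segment lengths:
  seg 1: (6,-4) -> (15.758,5.758), length = 13.8
  seg 2: (15.758,5.758) -> (12.718,2.718), length = 4.3
  seg 3: (12.718,2.718) -> (2.182,13.253), length = 14.9
  seg 4: (2.182,13.253) -> (7.082,13.253), length = 4.9
  seg 5: (7.082,13.253) -> (-1.969,22.304), length = 12.8
  seg 6: (-1.969,22.304) -> (-8.687,29.022), length = 9.5
  seg 7: (-8.687,29.022) -> (-12.222,32.557), length = 5
Total = 65.2

Answer: 65.2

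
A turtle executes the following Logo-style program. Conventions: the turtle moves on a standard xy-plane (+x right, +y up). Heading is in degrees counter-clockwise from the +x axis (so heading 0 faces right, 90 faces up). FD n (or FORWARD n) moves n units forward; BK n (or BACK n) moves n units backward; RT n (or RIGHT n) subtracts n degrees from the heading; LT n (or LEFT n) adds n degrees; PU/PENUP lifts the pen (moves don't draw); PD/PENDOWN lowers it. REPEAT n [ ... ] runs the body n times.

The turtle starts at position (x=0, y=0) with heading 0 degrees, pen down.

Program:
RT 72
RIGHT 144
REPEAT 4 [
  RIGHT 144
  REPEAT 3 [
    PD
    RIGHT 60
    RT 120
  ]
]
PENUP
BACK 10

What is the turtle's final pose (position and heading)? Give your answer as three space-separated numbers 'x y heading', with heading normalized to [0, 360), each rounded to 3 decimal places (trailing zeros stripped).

Answer: -3.09 9.511 288

Derivation:
Executing turtle program step by step:
Start: pos=(0,0), heading=0, pen down
RT 72: heading 0 -> 288
RT 144: heading 288 -> 144
REPEAT 4 [
  -- iteration 1/4 --
  RT 144: heading 144 -> 0
  REPEAT 3 [
    -- iteration 1/3 --
    PD: pen down
    RT 60: heading 0 -> 300
    RT 120: heading 300 -> 180
    -- iteration 2/3 --
    PD: pen down
    RT 60: heading 180 -> 120
    RT 120: heading 120 -> 0
    -- iteration 3/3 --
    PD: pen down
    RT 60: heading 0 -> 300
    RT 120: heading 300 -> 180
  ]
  -- iteration 2/4 --
  RT 144: heading 180 -> 36
  REPEAT 3 [
    -- iteration 1/3 --
    PD: pen down
    RT 60: heading 36 -> 336
    RT 120: heading 336 -> 216
    -- iteration 2/3 --
    PD: pen down
    RT 60: heading 216 -> 156
    RT 120: heading 156 -> 36
    -- iteration 3/3 --
    PD: pen down
    RT 60: heading 36 -> 336
    RT 120: heading 336 -> 216
  ]
  -- iteration 3/4 --
  RT 144: heading 216 -> 72
  REPEAT 3 [
    -- iteration 1/3 --
    PD: pen down
    RT 60: heading 72 -> 12
    RT 120: heading 12 -> 252
    -- iteration 2/3 --
    PD: pen down
    RT 60: heading 252 -> 192
    RT 120: heading 192 -> 72
    -- iteration 3/3 --
    PD: pen down
    RT 60: heading 72 -> 12
    RT 120: heading 12 -> 252
  ]
  -- iteration 4/4 --
  RT 144: heading 252 -> 108
  REPEAT 3 [
    -- iteration 1/3 --
    PD: pen down
    RT 60: heading 108 -> 48
    RT 120: heading 48 -> 288
    -- iteration 2/3 --
    PD: pen down
    RT 60: heading 288 -> 228
    RT 120: heading 228 -> 108
    -- iteration 3/3 --
    PD: pen down
    RT 60: heading 108 -> 48
    RT 120: heading 48 -> 288
  ]
]
PU: pen up
BK 10: (0,0) -> (-3.09,9.511) [heading=288, move]
Final: pos=(-3.09,9.511), heading=288, 0 segment(s) drawn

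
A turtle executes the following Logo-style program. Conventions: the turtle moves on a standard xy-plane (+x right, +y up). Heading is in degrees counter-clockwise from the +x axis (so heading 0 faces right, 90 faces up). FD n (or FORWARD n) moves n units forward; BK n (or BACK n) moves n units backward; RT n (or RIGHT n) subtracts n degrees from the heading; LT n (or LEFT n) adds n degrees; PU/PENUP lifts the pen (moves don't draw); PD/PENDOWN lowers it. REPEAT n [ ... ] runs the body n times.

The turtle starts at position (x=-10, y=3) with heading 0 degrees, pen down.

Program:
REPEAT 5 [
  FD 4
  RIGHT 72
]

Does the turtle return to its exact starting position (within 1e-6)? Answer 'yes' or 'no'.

Executing turtle program step by step:
Start: pos=(-10,3), heading=0, pen down
REPEAT 5 [
  -- iteration 1/5 --
  FD 4: (-10,3) -> (-6,3) [heading=0, draw]
  RT 72: heading 0 -> 288
  -- iteration 2/5 --
  FD 4: (-6,3) -> (-4.764,-0.804) [heading=288, draw]
  RT 72: heading 288 -> 216
  -- iteration 3/5 --
  FD 4: (-4.764,-0.804) -> (-8,-3.155) [heading=216, draw]
  RT 72: heading 216 -> 144
  -- iteration 4/5 --
  FD 4: (-8,-3.155) -> (-11.236,-0.804) [heading=144, draw]
  RT 72: heading 144 -> 72
  -- iteration 5/5 --
  FD 4: (-11.236,-0.804) -> (-10,3) [heading=72, draw]
  RT 72: heading 72 -> 0
]
Final: pos=(-10,3), heading=0, 5 segment(s) drawn

Start position: (-10, 3)
Final position: (-10, 3)
Distance = 0; < 1e-6 -> CLOSED

Answer: yes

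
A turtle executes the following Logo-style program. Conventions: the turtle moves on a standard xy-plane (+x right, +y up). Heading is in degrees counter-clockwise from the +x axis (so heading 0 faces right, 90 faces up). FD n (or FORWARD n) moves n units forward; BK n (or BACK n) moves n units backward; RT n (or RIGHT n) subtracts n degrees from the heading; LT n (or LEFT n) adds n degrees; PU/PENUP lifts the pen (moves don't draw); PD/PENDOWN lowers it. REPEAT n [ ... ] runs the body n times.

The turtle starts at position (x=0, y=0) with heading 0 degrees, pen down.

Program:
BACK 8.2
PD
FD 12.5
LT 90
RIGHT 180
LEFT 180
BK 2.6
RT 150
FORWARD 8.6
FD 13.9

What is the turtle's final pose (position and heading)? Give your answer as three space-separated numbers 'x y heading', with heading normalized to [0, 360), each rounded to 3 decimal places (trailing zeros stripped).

Answer: 15.55 -22.086 300

Derivation:
Executing turtle program step by step:
Start: pos=(0,0), heading=0, pen down
BK 8.2: (0,0) -> (-8.2,0) [heading=0, draw]
PD: pen down
FD 12.5: (-8.2,0) -> (4.3,0) [heading=0, draw]
LT 90: heading 0 -> 90
RT 180: heading 90 -> 270
LT 180: heading 270 -> 90
BK 2.6: (4.3,0) -> (4.3,-2.6) [heading=90, draw]
RT 150: heading 90 -> 300
FD 8.6: (4.3,-2.6) -> (8.6,-10.048) [heading=300, draw]
FD 13.9: (8.6,-10.048) -> (15.55,-22.086) [heading=300, draw]
Final: pos=(15.55,-22.086), heading=300, 5 segment(s) drawn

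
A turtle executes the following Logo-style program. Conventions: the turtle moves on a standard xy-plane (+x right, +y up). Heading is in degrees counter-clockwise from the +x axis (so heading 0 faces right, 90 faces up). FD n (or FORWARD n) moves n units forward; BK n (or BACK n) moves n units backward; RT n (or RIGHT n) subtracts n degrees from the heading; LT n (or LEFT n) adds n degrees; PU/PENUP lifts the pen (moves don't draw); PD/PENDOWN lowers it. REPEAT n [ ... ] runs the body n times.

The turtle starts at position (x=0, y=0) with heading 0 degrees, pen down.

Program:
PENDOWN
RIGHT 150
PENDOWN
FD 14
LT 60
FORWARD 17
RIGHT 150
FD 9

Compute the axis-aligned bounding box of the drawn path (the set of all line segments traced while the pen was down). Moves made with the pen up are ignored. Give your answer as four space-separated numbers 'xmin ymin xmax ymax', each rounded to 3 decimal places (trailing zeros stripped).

Answer: -16.624 -24 0 0

Derivation:
Executing turtle program step by step:
Start: pos=(0,0), heading=0, pen down
PD: pen down
RT 150: heading 0 -> 210
PD: pen down
FD 14: (0,0) -> (-12.124,-7) [heading=210, draw]
LT 60: heading 210 -> 270
FD 17: (-12.124,-7) -> (-12.124,-24) [heading=270, draw]
RT 150: heading 270 -> 120
FD 9: (-12.124,-24) -> (-16.624,-16.206) [heading=120, draw]
Final: pos=(-16.624,-16.206), heading=120, 3 segment(s) drawn

Segment endpoints: x in {-16.624, -12.124, -12.124, 0}, y in {-24, -16.206, -7, 0}
xmin=-16.624, ymin=-24, xmax=0, ymax=0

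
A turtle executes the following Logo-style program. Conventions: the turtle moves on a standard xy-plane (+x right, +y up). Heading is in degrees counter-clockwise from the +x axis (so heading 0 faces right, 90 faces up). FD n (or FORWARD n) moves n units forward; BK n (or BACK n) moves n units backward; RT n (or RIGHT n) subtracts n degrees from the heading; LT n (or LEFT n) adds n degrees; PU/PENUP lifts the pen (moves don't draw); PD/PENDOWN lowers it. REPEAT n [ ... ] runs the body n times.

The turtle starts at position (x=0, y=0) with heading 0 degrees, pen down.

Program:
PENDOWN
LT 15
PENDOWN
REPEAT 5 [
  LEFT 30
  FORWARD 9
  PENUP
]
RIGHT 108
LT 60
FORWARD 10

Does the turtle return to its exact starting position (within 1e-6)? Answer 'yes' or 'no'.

Answer: no

Derivation:
Executing turtle program step by step:
Start: pos=(0,0), heading=0, pen down
PD: pen down
LT 15: heading 0 -> 15
PD: pen down
REPEAT 5 [
  -- iteration 1/5 --
  LT 30: heading 15 -> 45
  FD 9: (0,0) -> (6.364,6.364) [heading=45, draw]
  PU: pen up
  -- iteration 2/5 --
  LT 30: heading 45 -> 75
  FD 9: (6.364,6.364) -> (8.693,15.057) [heading=75, move]
  PU: pen up
  -- iteration 3/5 --
  LT 30: heading 75 -> 105
  FD 9: (8.693,15.057) -> (6.364,23.751) [heading=105, move]
  PU: pen up
  -- iteration 4/5 --
  LT 30: heading 105 -> 135
  FD 9: (6.364,23.751) -> (0,30.115) [heading=135, move]
  PU: pen up
  -- iteration 5/5 --
  LT 30: heading 135 -> 165
  FD 9: (0,30.115) -> (-8.693,32.444) [heading=165, move]
  PU: pen up
]
RT 108: heading 165 -> 57
LT 60: heading 57 -> 117
FD 10: (-8.693,32.444) -> (-13.233,41.354) [heading=117, move]
Final: pos=(-13.233,41.354), heading=117, 1 segment(s) drawn

Start position: (0, 0)
Final position: (-13.233, 41.354)
Distance = 43.42; >= 1e-6 -> NOT closed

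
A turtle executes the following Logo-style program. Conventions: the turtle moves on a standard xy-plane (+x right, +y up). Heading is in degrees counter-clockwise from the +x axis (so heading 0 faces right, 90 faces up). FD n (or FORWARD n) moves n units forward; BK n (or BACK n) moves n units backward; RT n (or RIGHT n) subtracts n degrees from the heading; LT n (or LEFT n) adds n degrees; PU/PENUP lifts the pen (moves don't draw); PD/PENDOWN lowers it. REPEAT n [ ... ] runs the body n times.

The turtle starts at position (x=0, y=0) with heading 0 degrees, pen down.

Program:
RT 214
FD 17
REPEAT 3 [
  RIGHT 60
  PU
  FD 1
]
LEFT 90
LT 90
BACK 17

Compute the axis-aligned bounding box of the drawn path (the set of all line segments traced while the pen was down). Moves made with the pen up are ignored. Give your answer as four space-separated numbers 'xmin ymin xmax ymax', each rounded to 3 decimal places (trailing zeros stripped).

Answer: -14.094 0 0 9.506

Derivation:
Executing turtle program step by step:
Start: pos=(0,0), heading=0, pen down
RT 214: heading 0 -> 146
FD 17: (0,0) -> (-14.094,9.506) [heading=146, draw]
REPEAT 3 [
  -- iteration 1/3 --
  RT 60: heading 146 -> 86
  PU: pen up
  FD 1: (-14.094,9.506) -> (-14.024,10.504) [heading=86, move]
  -- iteration 2/3 --
  RT 60: heading 86 -> 26
  PU: pen up
  FD 1: (-14.024,10.504) -> (-13.125,10.942) [heading=26, move]
  -- iteration 3/3 --
  RT 60: heading 26 -> 326
  PU: pen up
  FD 1: (-13.125,10.942) -> (-12.296,10.383) [heading=326, move]
]
LT 90: heading 326 -> 56
LT 90: heading 56 -> 146
BK 17: (-12.296,10.383) -> (1.798,0.877) [heading=146, move]
Final: pos=(1.798,0.877), heading=146, 1 segment(s) drawn

Segment endpoints: x in {-14.094, 0}, y in {0, 9.506}
xmin=-14.094, ymin=0, xmax=0, ymax=9.506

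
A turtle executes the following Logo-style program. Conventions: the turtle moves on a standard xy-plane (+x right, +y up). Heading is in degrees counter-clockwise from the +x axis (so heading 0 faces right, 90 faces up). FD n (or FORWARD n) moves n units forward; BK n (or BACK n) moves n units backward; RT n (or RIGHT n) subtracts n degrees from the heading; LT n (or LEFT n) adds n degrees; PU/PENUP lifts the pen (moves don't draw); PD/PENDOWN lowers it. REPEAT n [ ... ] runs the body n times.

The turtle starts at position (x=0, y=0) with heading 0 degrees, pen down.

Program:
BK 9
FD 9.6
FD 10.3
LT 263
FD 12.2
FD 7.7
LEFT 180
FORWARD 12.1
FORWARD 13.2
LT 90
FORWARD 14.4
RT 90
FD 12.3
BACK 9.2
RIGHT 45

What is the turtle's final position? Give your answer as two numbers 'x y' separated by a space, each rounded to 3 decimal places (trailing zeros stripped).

Answer: -2.357 10.192

Derivation:
Executing turtle program step by step:
Start: pos=(0,0), heading=0, pen down
BK 9: (0,0) -> (-9,0) [heading=0, draw]
FD 9.6: (-9,0) -> (0.6,0) [heading=0, draw]
FD 10.3: (0.6,0) -> (10.9,0) [heading=0, draw]
LT 263: heading 0 -> 263
FD 12.2: (10.9,0) -> (9.413,-12.109) [heading=263, draw]
FD 7.7: (9.413,-12.109) -> (8.475,-19.752) [heading=263, draw]
LT 180: heading 263 -> 83
FD 12.1: (8.475,-19.752) -> (9.949,-7.742) [heading=83, draw]
FD 13.2: (9.949,-7.742) -> (11.558,5.36) [heading=83, draw]
LT 90: heading 83 -> 173
FD 14.4: (11.558,5.36) -> (-2.735,7.115) [heading=173, draw]
RT 90: heading 173 -> 83
FD 12.3: (-2.735,7.115) -> (-1.236,19.323) [heading=83, draw]
BK 9.2: (-1.236,19.323) -> (-2.357,10.192) [heading=83, draw]
RT 45: heading 83 -> 38
Final: pos=(-2.357,10.192), heading=38, 10 segment(s) drawn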